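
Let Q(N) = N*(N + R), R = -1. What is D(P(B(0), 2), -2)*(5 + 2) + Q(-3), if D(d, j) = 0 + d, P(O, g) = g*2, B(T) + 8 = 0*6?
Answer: 40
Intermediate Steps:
B(T) = -8 (B(T) = -8 + 0*6 = -8 + 0 = -8)
P(O, g) = 2*g
Q(N) = N*(-1 + N) (Q(N) = N*(N - 1) = N*(-1 + N))
D(d, j) = d
D(P(B(0), 2), -2)*(5 + 2) + Q(-3) = (2*2)*(5 + 2) - 3*(-1 - 3) = 4*7 - 3*(-4) = 28 + 12 = 40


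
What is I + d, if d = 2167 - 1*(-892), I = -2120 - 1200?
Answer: -261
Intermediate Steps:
I = -3320
d = 3059 (d = 2167 + 892 = 3059)
I + d = -3320 + 3059 = -261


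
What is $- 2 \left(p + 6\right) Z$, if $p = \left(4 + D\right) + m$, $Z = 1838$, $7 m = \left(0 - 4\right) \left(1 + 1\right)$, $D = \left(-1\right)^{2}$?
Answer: $- \frac{253644}{7} \approx -36235.0$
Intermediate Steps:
$D = 1$
$m = - \frac{8}{7}$ ($m = \frac{\left(0 - 4\right) \left(1 + 1\right)}{7} = \frac{\left(-4\right) 2}{7} = \frac{1}{7} \left(-8\right) = - \frac{8}{7} \approx -1.1429$)
$p = \frac{27}{7}$ ($p = \left(4 + 1\right) - \frac{8}{7} = 5 - \frac{8}{7} = \frac{27}{7} \approx 3.8571$)
$- 2 \left(p + 6\right) Z = - 2 \left(\frac{27}{7} + 6\right) 1838 = \left(-2\right) \frac{69}{7} \cdot 1838 = \left(- \frac{138}{7}\right) 1838 = - \frac{253644}{7}$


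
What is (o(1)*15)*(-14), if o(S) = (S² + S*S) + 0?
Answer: -420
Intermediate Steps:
o(S) = 2*S² (o(S) = (S² + S²) + 0 = 2*S² + 0 = 2*S²)
(o(1)*15)*(-14) = ((2*1²)*15)*(-14) = ((2*1)*15)*(-14) = (2*15)*(-14) = 30*(-14) = -420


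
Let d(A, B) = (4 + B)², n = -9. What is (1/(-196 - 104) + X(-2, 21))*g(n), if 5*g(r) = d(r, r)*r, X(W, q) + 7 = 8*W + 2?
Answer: 18903/20 ≈ 945.15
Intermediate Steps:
X(W, q) = -5 + 8*W (X(W, q) = -7 + (8*W + 2) = -7 + (2 + 8*W) = -5 + 8*W)
g(r) = r*(4 + r)²/5 (g(r) = ((4 + r)²*r)/5 = (r*(4 + r)²)/5 = r*(4 + r)²/5)
(1/(-196 - 104) + X(-2, 21))*g(n) = (1/(-196 - 104) + (-5 + 8*(-2)))*((⅕)*(-9)*(4 - 9)²) = (1/(-300) + (-5 - 16))*((⅕)*(-9)*(-5)²) = (-1/300 - 21)*((⅕)*(-9)*25) = -6301/300*(-45) = 18903/20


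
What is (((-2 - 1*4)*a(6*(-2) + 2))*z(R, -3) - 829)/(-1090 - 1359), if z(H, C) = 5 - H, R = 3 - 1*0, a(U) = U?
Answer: 709/2449 ≈ 0.28951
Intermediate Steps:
R = 3 (R = 3 + 0 = 3)
(((-2 - 1*4)*a(6*(-2) + 2))*z(R, -3) - 829)/(-1090 - 1359) = (((-2 - 1*4)*(6*(-2) + 2))*(5 - 1*3) - 829)/(-1090 - 1359) = (((-2 - 4)*(-12 + 2))*(5 - 3) - 829)/(-2449) = (-6*(-10)*2 - 829)*(-1/2449) = (60*2 - 829)*(-1/2449) = (120 - 829)*(-1/2449) = -709*(-1/2449) = 709/2449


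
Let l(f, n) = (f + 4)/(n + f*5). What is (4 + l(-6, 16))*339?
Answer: 9831/7 ≈ 1404.4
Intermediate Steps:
l(f, n) = (4 + f)/(n + 5*f)
(4 + l(-6, 16))*339 = (4 + (4 - 6)/(16 + 5*(-6)))*339 = (4 - 2/(16 - 30))*339 = (4 - 2/(-14))*339 = (4 - 1/14*(-2))*339 = (4 + 1/7)*339 = (29/7)*339 = 9831/7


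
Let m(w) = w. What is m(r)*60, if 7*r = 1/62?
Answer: 30/217 ≈ 0.13825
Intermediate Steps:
r = 1/434 (r = (1/7)/62 = (1/7)*(1/62) = 1/434 ≈ 0.0023041)
m(r)*60 = (1/434)*60 = 30/217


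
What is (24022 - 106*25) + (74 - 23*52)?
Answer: 20250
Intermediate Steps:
(24022 - 106*25) + (74 - 23*52) = (24022 - 2650) + (74 - 1196) = 21372 - 1122 = 20250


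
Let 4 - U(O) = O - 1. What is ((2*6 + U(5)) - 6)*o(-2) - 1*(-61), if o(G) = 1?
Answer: 67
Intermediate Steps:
U(O) = 5 - O (U(O) = 4 - (O - 1) = 4 - (-1 + O) = 4 + (1 - O) = 5 - O)
((2*6 + U(5)) - 6)*o(-2) - 1*(-61) = ((2*6 + (5 - 1*5)) - 6)*1 - 1*(-61) = ((12 + (5 - 5)) - 6)*1 + 61 = ((12 + 0) - 6)*1 + 61 = (12 - 6)*1 + 61 = 6*1 + 61 = 6 + 61 = 67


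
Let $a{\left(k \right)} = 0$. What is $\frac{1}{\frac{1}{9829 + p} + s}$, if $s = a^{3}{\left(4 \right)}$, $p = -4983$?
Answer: $4846$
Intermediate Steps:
$s = 0$ ($s = 0^{3} = 0$)
$\frac{1}{\frac{1}{9829 + p} + s} = \frac{1}{\frac{1}{9829 - 4983} + 0} = \frac{1}{\frac{1}{4846} + 0} = \frac{1}{\frac{1}{4846}} = 4846$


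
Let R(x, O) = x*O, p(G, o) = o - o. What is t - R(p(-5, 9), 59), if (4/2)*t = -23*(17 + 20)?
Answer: -851/2 ≈ -425.50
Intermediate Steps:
p(G, o) = 0
R(x, O) = O*x
t = -851/2 (t = (-23*(17 + 20))/2 = (-23*37)/2 = (1/2)*(-851) = -851/2 ≈ -425.50)
t - R(p(-5, 9), 59) = -851/2 - 59*0 = -851/2 - 1*0 = -851/2 + 0 = -851/2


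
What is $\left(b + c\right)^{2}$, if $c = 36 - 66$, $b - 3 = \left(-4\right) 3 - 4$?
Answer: $1849$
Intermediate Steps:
$b = -13$ ($b = 3 - 16 = -13$)
$c = -30$
$\left(b + c\right)^{2} = \left(-13 - 30\right)^{2} = \left(-43\right)^{2} = 1849$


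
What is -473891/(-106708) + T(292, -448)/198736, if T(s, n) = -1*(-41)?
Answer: 23545894201/5301680272 ≈ 4.4412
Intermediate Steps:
T(s, n) = 41
-473891/(-106708) + T(292, -448)/198736 = -473891/(-106708) + 41/198736 = -473891*(-1/106708) + 41*(1/198736) = 473891/106708 + 41/198736 = 23545894201/5301680272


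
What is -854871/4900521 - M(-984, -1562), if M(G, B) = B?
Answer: 2551252977/1633507 ≈ 1561.8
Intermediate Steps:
-854871/4900521 - M(-984, -1562) = -854871/4900521 - 1*(-1562) = -854871*1/4900521 + 1562 = -284957/1633507 + 1562 = 2551252977/1633507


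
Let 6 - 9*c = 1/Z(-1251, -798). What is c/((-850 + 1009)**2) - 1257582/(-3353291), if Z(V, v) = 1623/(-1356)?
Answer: 154812179279116/412767282834999 ≈ 0.37506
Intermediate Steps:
Z(V, v) = -541/452 (Z(V, v) = 1623*(-1/1356) = -541/452)
c = 3698/4869 (c = 2/3 - 1/(9*(-541/452)) = 2/3 - 1/9*(-452/541) = 2/3 + 452/4869 = 3698/4869 ≈ 0.75950)
c/((-850 + 1009)**2) - 1257582/(-3353291) = 3698/(4869*((-850 + 1009)**2)) - 1257582/(-3353291) = 3698/(4869*(159**2)) - 1257582*(-1/3353291) = (3698/4869)/25281 + 1257582/3353291 = (3698/4869)*(1/25281) + 1257582/3353291 = 3698/123093189 + 1257582/3353291 = 154812179279116/412767282834999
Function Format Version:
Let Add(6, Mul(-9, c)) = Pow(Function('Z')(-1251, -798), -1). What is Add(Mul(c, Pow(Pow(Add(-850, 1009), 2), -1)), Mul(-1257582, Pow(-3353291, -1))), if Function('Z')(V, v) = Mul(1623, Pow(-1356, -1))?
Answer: Rational(154812179279116, 412767282834999) ≈ 0.37506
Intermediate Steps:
Function('Z')(V, v) = Rational(-541, 452) (Function('Z')(V, v) = Mul(1623, Rational(-1, 1356)) = Rational(-541, 452))
c = Rational(3698, 4869) (c = Add(Rational(2, 3), Mul(Rational(-1, 9), Pow(Rational(-541, 452), -1))) = Add(Rational(2, 3), Mul(Rational(-1, 9), Rational(-452, 541))) = Add(Rational(2, 3), Rational(452, 4869)) = Rational(3698, 4869) ≈ 0.75950)
Add(Mul(c, Pow(Pow(Add(-850, 1009), 2), -1)), Mul(-1257582, Pow(-3353291, -1))) = Add(Mul(Rational(3698, 4869), Pow(Pow(Add(-850, 1009), 2), -1)), Mul(-1257582, Pow(-3353291, -1))) = Add(Mul(Rational(3698, 4869), Pow(Pow(159, 2), -1)), Mul(-1257582, Rational(-1, 3353291))) = Add(Mul(Rational(3698, 4869), Pow(25281, -1)), Rational(1257582, 3353291)) = Add(Mul(Rational(3698, 4869), Rational(1, 25281)), Rational(1257582, 3353291)) = Add(Rational(3698, 123093189), Rational(1257582, 3353291)) = Rational(154812179279116, 412767282834999)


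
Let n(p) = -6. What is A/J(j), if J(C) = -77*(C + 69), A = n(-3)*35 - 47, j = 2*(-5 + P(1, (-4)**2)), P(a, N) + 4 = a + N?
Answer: 257/6545 ≈ 0.039267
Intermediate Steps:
P(a, N) = -4 + N + a (P(a, N) = -4 + (a + N) = -4 + (N + a) = -4 + N + a)
j = 16 (j = 2*(-5 + (-4 + (-4)**2 + 1)) = 2*(-5 + (-4 + 16 + 1)) = 2*(-5 + 13) = 2*8 = 16)
A = -257 (A = -6*35 - 47 = -210 - 47 = -257)
J(C) = -5313 - 77*C (J(C) = -77*(69 + C) = -5313 - 77*C)
A/J(j) = -257/(-5313 - 77*16) = -257/(-5313 - 1232) = -257/(-6545) = -257*(-1/6545) = 257/6545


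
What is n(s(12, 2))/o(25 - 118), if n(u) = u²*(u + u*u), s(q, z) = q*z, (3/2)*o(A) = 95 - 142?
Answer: -518400/47 ≈ -11030.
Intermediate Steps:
o(A) = -94/3 (o(A) = 2*(95 - 142)/3 = (⅔)*(-47) = -94/3)
n(u) = u²*(u + u²)
n(s(12, 2))/o(25 - 118) = ((12*2)³*(1 + 12*2))/(-94/3) = (24³*(1 + 24))*(-3/94) = (13824*25)*(-3/94) = 345600*(-3/94) = -518400/47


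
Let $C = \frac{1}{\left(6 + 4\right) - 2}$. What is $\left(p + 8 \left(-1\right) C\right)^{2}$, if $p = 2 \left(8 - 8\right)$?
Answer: $1$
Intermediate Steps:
$C = \frac{1}{8}$ ($C = \frac{1}{10 - 2} = \frac{1}{8} \approx 0.125$)
$p = 0$ ($p = 2 \cdot 0 = 0$)
$\left(p + 8 \left(-1\right) C\right)^{2} = \left(0 + 8 \left(-1\right) \frac{1}{8}\right)^{2} = \left(0 - 1\right)^{2} = \left(-1\right)^{2} = 1$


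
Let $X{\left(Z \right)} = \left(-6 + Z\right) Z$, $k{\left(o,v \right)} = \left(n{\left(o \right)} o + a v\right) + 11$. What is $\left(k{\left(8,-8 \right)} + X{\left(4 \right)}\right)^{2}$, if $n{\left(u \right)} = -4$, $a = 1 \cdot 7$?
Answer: $7225$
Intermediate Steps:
$a = 7$
$k{\left(o,v \right)} = 11 - 4 o + 7 v$ ($k{\left(o,v \right)} = \left(- 4 o + 7 v\right) + 11 = 11 - 4 o + 7 v$)
$X{\left(Z \right)} = Z \left(-6 + Z\right)$
$\left(k{\left(8,-8 \right)} + X{\left(4 \right)}\right)^{2} = \left(\left(11 - 32 + 7 \left(-8\right)\right) + 4 \left(-6 + 4\right)\right)^{2} = \left(\left(11 - 32 - 56\right) + 4 \left(-2\right)\right)^{2} = \left(-77 - 8\right)^{2} = \left(-85\right)^{2} = 7225$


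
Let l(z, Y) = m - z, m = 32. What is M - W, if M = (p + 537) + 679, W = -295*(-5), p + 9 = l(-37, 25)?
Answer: -199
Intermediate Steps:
l(z, Y) = 32 - z
p = 60 (p = -9 + (32 - 1*(-37)) = -9 + (32 + 37) = -9 + 69 = 60)
W = 1475
M = 1276 (M = (60 + 537) + 679 = 597 + 679 = 1276)
M - W = 1276 - 1*1475 = 1276 - 1475 = -199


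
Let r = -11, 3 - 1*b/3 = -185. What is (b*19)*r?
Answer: -117876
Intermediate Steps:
b = 564 (b = 9 - 3*(-185) = 9 + 555 = 564)
(b*19)*r = (564*19)*(-11) = 10716*(-11) = -117876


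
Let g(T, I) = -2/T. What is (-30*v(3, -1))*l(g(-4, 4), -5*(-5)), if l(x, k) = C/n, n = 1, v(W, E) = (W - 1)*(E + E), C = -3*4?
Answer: -1440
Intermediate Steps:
C = -12
v(W, E) = 2*E*(-1 + W) (v(W, E) = (-1 + W)*(2*E) = 2*E*(-1 + W))
l(x, k) = -12 (l(x, k) = -12/1 = -12*1 = -12)
(-30*v(3, -1))*l(g(-4, 4), -5*(-5)) = -60*(-1)*(-1 + 3)*(-12) = -60*(-1)*2*(-12) = -30*(-4)*(-12) = 120*(-12) = -1440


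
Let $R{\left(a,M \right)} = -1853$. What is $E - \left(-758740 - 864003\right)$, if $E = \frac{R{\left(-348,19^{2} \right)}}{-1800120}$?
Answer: $\frac{2921132131013}{1800120} \approx 1.6227 \cdot 10^{6}$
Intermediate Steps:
$E = \frac{1853}{1800120}$ ($E = - \frac{1853}{-1800120} = \left(-1853\right) \left(- \frac{1}{1800120}\right) = \frac{1853}{1800120} \approx 0.0010294$)
$E - \left(-758740 - 864003\right) = \frac{1853}{1800120} - \left(-758740 - 864003\right) = \frac{1853}{1800120} - -1622743 = \frac{1853}{1800120} + 1622743 = \frac{2921132131013}{1800120}$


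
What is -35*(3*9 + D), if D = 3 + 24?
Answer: -1890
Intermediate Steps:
D = 27
-35*(3*9 + D) = -35*(3*9 + 27) = -35*(27 + 27) = -35*54 = -1890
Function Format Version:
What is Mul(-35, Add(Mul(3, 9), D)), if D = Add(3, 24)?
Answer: -1890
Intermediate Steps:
D = 27
Mul(-35, Add(Mul(3, 9), D)) = Mul(-35, Add(Mul(3, 9), 27)) = Mul(-35, Add(27, 27)) = Mul(-35, 54) = -1890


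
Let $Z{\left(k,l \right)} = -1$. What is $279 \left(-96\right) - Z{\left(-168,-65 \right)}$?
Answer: $-26783$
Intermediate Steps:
$279 \left(-96\right) - Z{\left(-168,-65 \right)} = 279 \left(-96\right) - -1 = -26784 + 1 = -26783$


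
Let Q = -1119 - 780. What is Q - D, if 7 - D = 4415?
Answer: 2509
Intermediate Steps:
Q = -1899
D = -4408 (D = 7 - 1*4415 = 7 - 4415 = -4408)
Q - D = -1899 - 1*(-4408) = -1899 + 4408 = 2509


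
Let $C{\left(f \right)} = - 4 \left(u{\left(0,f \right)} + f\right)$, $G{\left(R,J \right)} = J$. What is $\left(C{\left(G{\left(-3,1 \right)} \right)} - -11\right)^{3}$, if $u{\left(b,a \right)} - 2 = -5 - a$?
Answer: $12167$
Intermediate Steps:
$u{\left(b,a \right)} = -3 - a$ ($u{\left(b,a \right)} = 2 - \left(5 + a\right) = -3 - a$)
$C{\left(f \right)} = 12$ ($C{\left(f \right)} = - 4 \left(\left(-3 - f\right) + f\right) = \left(-4\right) \left(-3\right) = 12$)
$\left(C{\left(G{\left(-3,1 \right)} \right)} - -11\right)^{3} = \left(12 - -11\right)^{3} = \left(12 + 11\right)^{3} = 23^{3} = 12167$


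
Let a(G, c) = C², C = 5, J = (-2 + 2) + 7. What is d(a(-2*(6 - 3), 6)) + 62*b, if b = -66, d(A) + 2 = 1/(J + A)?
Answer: -131007/32 ≈ -4094.0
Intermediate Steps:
J = 7 (J = 0 + 7 = 7)
a(G, c) = 25 (a(G, c) = 5² = 25)
d(A) = -2 + 1/(7 + A)
d(a(-2*(6 - 3), 6)) + 62*b = (-13 - 2*25)/(7 + 25) + 62*(-66) = (-13 - 50)/32 - 4092 = (1/32)*(-63) - 4092 = -63/32 - 4092 = -131007/32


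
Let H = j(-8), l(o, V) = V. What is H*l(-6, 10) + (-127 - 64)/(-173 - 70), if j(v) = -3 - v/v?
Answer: -9529/243 ≈ -39.214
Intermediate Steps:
j(v) = -4 (j(v) = -3 - 1*1 = -3 - 1 = -4)
H = -4
H*l(-6, 10) + (-127 - 64)/(-173 - 70) = -4*10 + (-127 - 64)/(-173 - 70) = -40 - 191/(-243) = -40 - 191*(-1/243) = -40 + 191/243 = -9529/243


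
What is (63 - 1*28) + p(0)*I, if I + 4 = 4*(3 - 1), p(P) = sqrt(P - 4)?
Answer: 35 + 8*I ≈ 35.0 + 8.0*I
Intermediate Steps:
p(P) = sqrt(-4 + P)
I = 4 (I = -4 + 4*(3 - 1) = -4 + 4*2 = -4 + 8 = 4)
(63 - 1*28) + p(0)*I = (63 - 1*28) + sqrt(-4 + 0)*4 = (63 - 28) + sqrt(-4)*4 = 35 + (2*I)*4 = 35 + 8*I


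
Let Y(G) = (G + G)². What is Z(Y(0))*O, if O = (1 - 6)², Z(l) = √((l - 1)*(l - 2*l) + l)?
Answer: 0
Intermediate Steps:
Y(G) = 4*G² (Y(G) = (2*G)² = 4*G²)
Z(l) = √(l - l*(-1 + l)) (Z(l) = √((-1 + l)*(-l) + l) = √(-l*(-1 + l) + l) = √(l - l*(-1 + l)))
O = 25 (O = (-5)² = 25)
Z(Y(0))*O = √((4*0²)*(2 - 4*0²))*25 = √((4*0)*(2 - 4*0))*25 = √(0*(2 - 1*0))*25 = √(0*(2 + 0))*25 = √(0*2)*25 = √0*25 = 0*25 = 0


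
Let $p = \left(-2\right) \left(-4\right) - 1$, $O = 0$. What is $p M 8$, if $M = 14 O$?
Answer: $0$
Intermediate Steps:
$M = 0$ ($M = 14 \cdot 0 = 0$)
$p = 7$ ($p = 8 - 1 = 7$)
$p M 8 = 7 \cdot 0 \cdot 8 = 0 \cdot 8 = 0$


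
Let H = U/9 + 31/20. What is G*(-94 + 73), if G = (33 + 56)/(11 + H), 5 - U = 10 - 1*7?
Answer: -336420/2299 ≈ -146.33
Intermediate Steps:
U = 2 (U = 5 - (10 - 1*7) = 5 - (10 - 7) = 5 - 1*3 = 5 - 3 = 2)
H = 319/180 (H = 2/9 + 31/20 = 319/180 ≈ 1.7722)
G = 16020/2299 (G = (33 + 56)/(11 + 319/180) = 89/(2299/180) = 89*(180/2299) = 16020/2299 ≈ 6.9682)
G*(-94 + 73) = 16020*(-94 + 73)/2299 = (16020/2299)*(-21) = -336420/2299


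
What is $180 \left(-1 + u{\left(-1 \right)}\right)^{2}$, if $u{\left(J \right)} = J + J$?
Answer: $1620$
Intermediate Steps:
$u{\left(J \right)} = 2 J$
$180 \left(-1 + u{\left(-1 \right)}\right)^{2} = 180 \left(-1 + 2 \left(-1\right)\right)^{2} = 180 \left(-1 - 2\right)^{2} = 180 \left(-3\right)^{2} = 180 \cdot 9 = 1620$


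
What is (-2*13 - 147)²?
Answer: 29929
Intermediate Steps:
(-2*13 - 147)² = (-26 - 147)² = (-173)² = 29929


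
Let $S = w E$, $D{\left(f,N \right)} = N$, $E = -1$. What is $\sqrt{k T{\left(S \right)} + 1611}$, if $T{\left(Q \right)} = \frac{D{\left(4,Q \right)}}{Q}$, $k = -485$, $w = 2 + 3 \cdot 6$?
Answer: $\sqrt{1126} \approx 33.556$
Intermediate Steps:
$w = 20$ ($w = 2 + 18 = 20$)
$S = -20$ ($S = 20 \left(-1\right) = -20$)
$T{\left(Q \right)} = 1$ ($T{\left(Q \right)} = \frac{Q}{Q} = 1$)
$\sqrt{k T{\left(S \right)} + 1611} = \sqrt{\left(-485\right) 1 + 1611} = \sqrt{-485 + 1611} = \sqrt{1126}$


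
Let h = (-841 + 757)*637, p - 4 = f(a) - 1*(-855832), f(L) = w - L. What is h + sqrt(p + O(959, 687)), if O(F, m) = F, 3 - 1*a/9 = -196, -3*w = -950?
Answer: -53508 + sqrt(7697886)/3 ≈ -52583.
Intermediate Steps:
w = 950/3 (w = -1/3*(-950) = 950/3 ≈ 316.67)
a = 1791 (a = 27 - 9*(-196) = 27 + 1764 = 1791)
f(L) = 950/3 - L
p = 2563085/3 (p = 4 + ((950/3 - 1*1791) - 1*(-855832)) = 4 + ((950/3 - 1791) + 855832) = 4 + (-4423/3 + 855832) = 4 + 2563073/3 = 2563085/3 ≈ 8.5436e+5)
h = -53508 (h = -84*637 = -53508)
h + sqrt(p + O(959, 687)) = -53508 + sqrt(2563085/3 + 959) = -53508 + sqrt(2565962/3) = -53508 + sqrt(7697886)/3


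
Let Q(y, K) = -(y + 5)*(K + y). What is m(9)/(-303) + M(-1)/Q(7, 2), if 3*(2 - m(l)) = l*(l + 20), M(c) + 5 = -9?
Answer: 2237/5454 ≈ 0.41016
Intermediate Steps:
M(c) = -14 (M(c) = -5 - 9 = -14)
Q(y, K) = -(5 + y)*(K + y)
m(l) = 2 - l*(20 + l)/3 (m(l) = 2 - l*(l + 20)/3 = 2 - l*(20 + l)/3)
m(9)/(-303) + M(-1)/Q(7, 2) = (2 - 20/3*9 - ⅓*9²)/(-303) - 14/(-1*7² - 5*2 - 5*7 - 1*2*7) = (2 - 60 - ⅓*81)*(-1/303) - 14/(-1*49 - 10 - 35 - 14) = (2 - 60 - 27)*(-1/303) - 14/(-49 - 10 - 35 - 14) = -85*(-1/303) - 14/(-108) = 85/303 - 14*(-1/108) = 85/303 + 7/54 = 2237/5454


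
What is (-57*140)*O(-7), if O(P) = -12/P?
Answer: -13680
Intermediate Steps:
(-57*140)*O(-7) = (-57*140)*(-12/(-7)) = -(-95760)*(-1)/7 = -7980*12/7 = -13680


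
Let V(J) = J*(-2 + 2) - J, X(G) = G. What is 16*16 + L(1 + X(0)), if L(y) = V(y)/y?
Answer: 255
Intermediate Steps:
V(J) = -J (V(J) = J*0 - J = 0 - J = -J)
L(y) = -1 (L(y) = (-y)/y = -1)
16*16 + L(1 + X(0)) = 16*16 - 1 = 256 - 1 = 255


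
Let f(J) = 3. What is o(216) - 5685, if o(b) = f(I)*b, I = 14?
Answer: -5037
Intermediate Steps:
o(b) = 3*b
o(216) - 5685 = 3*216 - 5685 = 648 - 5685 = -5037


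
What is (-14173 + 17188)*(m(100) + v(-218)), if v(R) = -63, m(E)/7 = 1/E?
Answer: -3794679/20 ≈ -1.8973e+5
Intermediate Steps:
m(E) = 7/E
(-14173 + 17188)*(m(100) + v(-218)) = (-14173 + 17188)*(7/100 - 63) = 3015*(7*(1/100) - 63) = 3015*(7/100 - 63) = 3015*(-6293/100) = -3794679/20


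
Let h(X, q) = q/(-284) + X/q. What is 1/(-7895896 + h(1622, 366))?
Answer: -25986/205182671783 ≈ -1.2665e-7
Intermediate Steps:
h(X, q) = -q/284 + X/q (h(X, q) = q*(-1/284) + X/q = -q/284 + X/q)
1/(-7895896 + h(1622, 366)) = 1/(-7895896 + (-1/284*366 + 1622/366)) = 1/(-7895896 + (-183/142 + 1622*(1/366))) = 1/(-7895896 + (-183/142 + 811/183)) = 1/(-7895896 + 81673/25986) = 1/(-205182671783/25986) = -25986/205182671783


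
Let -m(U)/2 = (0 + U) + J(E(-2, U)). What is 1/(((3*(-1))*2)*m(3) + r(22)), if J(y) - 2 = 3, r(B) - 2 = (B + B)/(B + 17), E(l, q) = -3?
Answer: 39/3866 ≈ 0.010088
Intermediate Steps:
r(B) = 2 + 2*B/(17 + B) (r(B) = 2 + (B + B)/(B + 17) = 2 + (2*B)/(17 + B) = 2 + 2*B/(17 + B))
J(y) = 5 (J(y) = 2 + 3 = 5)
m(U) = -10 - 2*U (m(U) = -2*((0 + U) + 5) = -2*(U + 5) = -2*(5 + U) = -10 - 2*U)
1/(((3*(-1))*2)*m(3) + r(22)) = 1/(((3*(-1))*2)*(-10 - 2*3) + 2*(17 + 2*22)/(17 + 22)) = 1/((-3*2)*(-10 - 6) + 2*(17 + 44)/39) = 1/(-6*(-16) + 2*(1/39)*61) = 1/(96 + 122/39) = 1/(3866/39) = 39/3866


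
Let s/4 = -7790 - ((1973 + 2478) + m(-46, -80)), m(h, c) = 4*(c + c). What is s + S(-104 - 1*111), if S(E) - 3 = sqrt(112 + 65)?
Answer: -46401 + sqrt(177) ≈ -46388.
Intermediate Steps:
m(h, c) = 8*c (m(h, c) = 4*(2*c) = 8*c)
s = -46404 (s = 4*(-7790 - ((1973 + 2478) + 8*(-80))) = 4*(-7790 - (4451 - 640)) = 4*(-7790 - 1*3811) = 4*(-7790 - 3811) = 4*(-11601) = -46404)
S(E) = 3 + sqrt(177) (S(E) = 3 + sqrt(112 + 65) = 3 + sqrt(177))
s + S(-104 - 1*111) = -46404 + (3 + sqrt(177)) = -46401 + sqrt(177)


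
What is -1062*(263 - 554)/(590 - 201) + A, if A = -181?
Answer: 238633/389 ≈ 613.45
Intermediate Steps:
-1062*(263 - 554)/(590 - 201) + A = -1062*(263 - 554)/(590 - 201) - 181 = -(-309042)/389 - 181 = -1062*(-291/389) - 181 = 309042/389 - 181 = 238633/389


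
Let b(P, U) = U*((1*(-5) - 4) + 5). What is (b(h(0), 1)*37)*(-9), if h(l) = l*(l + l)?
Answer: 1332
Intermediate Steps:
h(l) = 2*l² (h(l) = l*(2*l) = 2*l²)
b(P, U) = -4*U (b(P, U) = U*((-5 - 4) + 5) = U*(-9 + 5) = U*(-4) = -4*U)
(b(h(0), 1)*37)*(-9) = (-4*1*37)*(-9) = -4*37*(-9) = -148*(-9) = 1332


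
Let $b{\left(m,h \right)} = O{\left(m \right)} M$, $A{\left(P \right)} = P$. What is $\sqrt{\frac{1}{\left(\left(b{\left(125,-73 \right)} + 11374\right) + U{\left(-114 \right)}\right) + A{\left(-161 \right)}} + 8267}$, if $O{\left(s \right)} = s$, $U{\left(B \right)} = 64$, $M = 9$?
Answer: $\frac{\sqrt{141282667630}}{4134} \approx 90.923$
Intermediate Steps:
$b{\left(m,h \right)} = 9 m$ ($b{\left(m,h \right)} = m 9 = 9 m$)
$\sqrt{\frac{1}{\left(\left(b{\left(125,-73 \right)} + 11374\right) + U{\left(-114 \right)}\right) + A{\left(-161 \right)}} + 8267} = \sqrt{\frac{1}{\left(\left(9 \cdot 125 + 11374\right) + 64\right) - 161} + 8267} = \sqrt{\frac{1}{\left(\left(1125 + 11374\right) + 64\right) - 161} + 8267} = \sqrt{\frac{1}{\left(12499 + 64\right) - 161} + 8267} = \sqrt{\frac{1}{12563 - 161} + 8267} = \sqrt{\frac{1}{12402} + 8267} = \sqrt{\frac{102527335}{12402}} = \frac{\sqrt{141282667630}}{4134}$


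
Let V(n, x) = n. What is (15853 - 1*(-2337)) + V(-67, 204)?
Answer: 18123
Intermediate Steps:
(15853 - 1*(-2337)) + V(-67, 204) = (15853 - 1*(-2337)) - 67 = (15853 + 2337) - 67 = 18190 - 67 = 18123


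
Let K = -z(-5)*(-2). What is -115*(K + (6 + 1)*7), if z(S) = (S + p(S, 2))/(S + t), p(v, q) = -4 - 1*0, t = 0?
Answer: -6049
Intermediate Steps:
p(v, q) = -4 (p(v, q) = -4 + 0 = -4)
z(S) = (-4 + S)/S (z(S) = (S - 4)/(S + 0) = (-4 + S)/S)
K = 18/5 (K = -(-4 - 5)/(-5)*(-2) = -(-1/5*(-9))*(-2) = -9*(-2)/5 = -1*(-18/5) = 18/5 ≈ 3.6000)
-115*(K + (6 + 1)*7) = -115*(18/5 + (6 + 1)*7) = -115*(18/5 + 7*7) = -115*(18/5 + 49) = -115*263/5 = -6049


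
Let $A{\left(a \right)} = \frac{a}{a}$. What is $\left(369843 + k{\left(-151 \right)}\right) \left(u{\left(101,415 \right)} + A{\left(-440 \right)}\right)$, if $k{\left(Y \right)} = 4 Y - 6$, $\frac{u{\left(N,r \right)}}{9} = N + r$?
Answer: $1715087285$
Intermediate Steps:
$u{\left(N,r \right)} = 9 N + 9 r$ ($u{\left(N,r \right)} = 9 \left(N + r\right) = 9 N + 9 r$)
$k{\left(Y \right)} = -6 + 4 Y$
$A{\left(a \right)} = 1$
$\left(369843 + k{\left(-151 \right)}\right) \left(u{\left(101,415 \right)} + A{\left(-440 \right)}\right) = \left(369843 + \left(-6 + 4 \left(-151\right)\right)\right) \left(\left(9 \cdot 101 + 9 \cdot 415\right) + 1\right) = \left(369843 - 610\right) \left(\left(909 + 3735\right) + 1\right) = \left(369843 - 610\right) \left(4644 + 1\right) = 369233 \cdot 4645 = 1715087285$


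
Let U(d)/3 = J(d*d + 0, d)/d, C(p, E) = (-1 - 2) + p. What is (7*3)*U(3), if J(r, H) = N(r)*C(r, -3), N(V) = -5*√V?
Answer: -1890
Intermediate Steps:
C(p, E) = -3 + p
J(r, H) = -5*√r*(-3 + r) (J(r, H) = (-5*√r)*(-3 + r) = -5*√r*(-3 + r))
U(d) = 15*√(d²)*(3 - d²)/d (U(d) = 3*((5*√(d*d + 0)*(3 - (d*d + 0)))/d) = 3*((5*√(d² + 0)*(3 - (d² + 0)))/d) = 3*((5*√(d²)*(3 - d²))/d) = 3*(5*√(d²)*(3 - d²)/d) = 15*√(d²)*(3 - d²)/d)
(7*3)*U(3) = (7*3)*(15*√(3²)*(3 - 1*3²)/3) = 21*(15*(⅓)*√9*(3 - 1*9)) = 21*(15*(⅓)*3*(3 - 9)) = 21*(15*(⅓)*3*(-6)) = 21*(-90) = -1890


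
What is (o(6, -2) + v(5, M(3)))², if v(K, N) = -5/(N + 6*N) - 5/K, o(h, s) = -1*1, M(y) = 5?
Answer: 225/49 ≈ 4.5918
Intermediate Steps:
o(h, s) = -1
v(K, N) = -5/K - 5/(7*N) (v(K, N) = -5*1/(7*N) - 5/K = -5/(7*N) - 5/K = -5/K - 5/(7*N))
(o(6, -2) + v(5, M(3)))² = (-1 + (-5/5 - 5/7/5))² = (-1 + (-5*⅕ - 5/7*⅕))² = (-1 + (-1 - ⅐))² = (-1 - 8/7)² = (-15/7)² = 225/49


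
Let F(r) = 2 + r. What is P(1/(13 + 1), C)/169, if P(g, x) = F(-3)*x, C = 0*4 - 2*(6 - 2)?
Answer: 8/169 ≈ 0.047337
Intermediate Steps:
C = -8 (C = 0 - 2*4 = 0 - 8 = -8)
P(g, x) = -x (P(g, x) = (2 - 3)*x = -x)
P(1/(13 + 1), C)/169 = -1*(-8)/169 = 8*(1/169) = 8/169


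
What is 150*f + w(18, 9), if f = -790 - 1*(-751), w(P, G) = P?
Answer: -5832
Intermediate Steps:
f = -39 (f = -790 + 751 = -39)
150*f + w(18, 9) = 150*(-39) + 18 = -5850 + 18 = -5832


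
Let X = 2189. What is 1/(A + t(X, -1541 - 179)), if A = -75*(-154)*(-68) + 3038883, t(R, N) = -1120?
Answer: 1/2252363 ≈ 4.4398e-7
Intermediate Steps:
A = 2253483 (A = 11550*(-68) + 3038883 = -785400 + 3038883 = 2253483)
1/(A + t(X, -1541 - 179)) = 1/(2253483 - 1120) = 1/2252363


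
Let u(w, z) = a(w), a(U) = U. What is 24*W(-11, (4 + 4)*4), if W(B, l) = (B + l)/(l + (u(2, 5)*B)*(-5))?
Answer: 252/71 ≈ 3.5493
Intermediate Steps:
u(w, z) = w
W(B, l) = (B + l)/(l - 10*B) (W(B, l) = (B + l)/(l + (2*B)*(-5)) = (B + l)/(l - 10*B))
24*W(-11, (4 + 4)*4) = 24*((-11 + (4 + 4)*4)/((4 + 4)*4 - 10*(-11))) = 24*((-11 + 8*4)/(8*4 + 110)) = 24*((-11 + 32)/(32 + 110)) = 24*(21/142) = 252/71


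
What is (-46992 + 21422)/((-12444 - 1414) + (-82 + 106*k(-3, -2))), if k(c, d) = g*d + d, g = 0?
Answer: 12785/7076 ≈ 1.8068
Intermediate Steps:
k(c, d) = d (k(c, d) = 0*d + d = 0 + d = d)
(-46992 + 21422)/((-12444 - 1414) + (-82 + 106*k(-3, -2))) = (-46992 + 21422)/((-12444 - 1414) + (-82 + 106*(-2))) = -25570/(-13858 + (-82 - 212)) = -25570/(-13858 - 294) = -25570/(-14152) = -25570*(-1/14152) = 12785/7076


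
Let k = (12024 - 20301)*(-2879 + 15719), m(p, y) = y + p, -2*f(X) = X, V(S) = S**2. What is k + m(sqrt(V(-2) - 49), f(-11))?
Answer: -212553349/2 + 3*I*sqrt(5) ≈ -1.0628e+8 + 6.7082*I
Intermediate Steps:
f(X) = -X/2
m(p, y) = p + y
k = -106276680 (k = -8277*12840 = -106276680)
k + m(sqrt(V(-2) - 49), f(-11)) = -106276680 + (sqrt((-2)**2 - 49) - 1/2*(-11)) = -106276680 + (sqrt(4 - 49) + 11/2) = -106276680 + (sqrt(-45) + 11/2) = -106276680 + (3*I*sqrt(5) + 11/2) = -106276680 + (11/2 + 3*I*sqrt(5)) = -212553349/2 + 3*I*sqrt(5)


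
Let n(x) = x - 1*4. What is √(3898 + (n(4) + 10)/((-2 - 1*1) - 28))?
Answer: 2*√936417/31 ≈ 62.431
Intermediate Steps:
n(x) = -4 + x (n(x) = x - 4 = -4 + x)
√(3898 + (n(4) + 10)/((-2 - 1*1) - 28)) = √(3898 + ((-4 + 4) + 10)/((-2 - 1*1) - 28)) = √(3898 + (0 + 10)/((-2 - 1) - 28)) = √(3898 + 10/(-3 - 28)) = √(3898 + 10/(-31)) = √(3898 + 10*(-1/31)) = √(3898 - 10/31) = √(120828/31) = 2*√936417/31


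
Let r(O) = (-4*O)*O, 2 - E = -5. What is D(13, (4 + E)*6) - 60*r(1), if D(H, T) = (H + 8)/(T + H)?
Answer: 18981/79 ≈ 240.27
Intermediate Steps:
E = 7 (E = 2 - 1*(-5) = 2 + 5 = 7)
D(H, T) = (8 + H)/(H + T)
r(O) = -4*O²
D(13, (4 + E)*6) - 60*r(1) = (8 + 13)/(13 + (4 + 7)*6) - (-240)*1² = 21/(13 + 11*6) - (-240) = 21/(13 + 66) - 60*(-4) = 21/79 + 240 = 18981/79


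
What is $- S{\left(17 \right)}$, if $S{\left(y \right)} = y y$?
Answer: $-289$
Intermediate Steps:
$S{\left(y \right)} = y^{2}$
$- S{\left(17 \right)} = - 17^{2} = \left(-1\right) 289 = -289$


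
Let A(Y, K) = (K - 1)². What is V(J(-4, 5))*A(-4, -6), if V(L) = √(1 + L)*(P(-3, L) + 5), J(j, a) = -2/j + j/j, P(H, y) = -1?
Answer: 98*√10 ≈ 309.90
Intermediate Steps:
A(Y, K) = (-1 + K)²
J(j, a) = 1 - 2/j (J(j, a) = -2/j + 1 = 1 - 2/j)
V(L) = 4*√(1 + L) (V(L) = √(1 + L)*(-1 + 5) = √(1 + L)*4 = 4*√(1 + L))
V(J(-4, 5))*A(-4, -6) = (4*√(1 + (-2 - 4)/(-4)))*(-1 - 6)² = (4*√(1 - ¼*(-6)))*(-7)² = (4*√(1 + 3/2))*49 = (4*√(5/2))*49 = (4*(√10/2))*49 = (2*√10)*49 = 98*√10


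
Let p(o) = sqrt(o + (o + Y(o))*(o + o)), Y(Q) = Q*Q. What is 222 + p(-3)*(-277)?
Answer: 222 - 277*I*sqrt(39) ≈ 222.0 - 1729.9*I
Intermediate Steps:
Y(Q) = Q**2
p(o) = sqrt(o + 2*o*(o + o**2)) (p(o) = sqrt(o + (o + o**2)*(o + o)) = sqrt(o + (o + o**2)*(2*o)) = sqrt(o + 2*o*(o + o**2)))
222 + p(-3)*(-277) = 222 + sqrt(-3*(1 + 2*(-3) + 2*(-3)**2))*(-277) = 222 + sqrt(-3*(1 - 6 + 2*9))*(-277) = 222 + sqrt(-3*(1 - 6 + 18))*(-277) = 222 + sqrt(-3*13)*(-277) = 222 + sqrt(-39)*(-277) = 222 + (I*sqrt(39))*(-277) = 222 - 277*I*sqrt(39)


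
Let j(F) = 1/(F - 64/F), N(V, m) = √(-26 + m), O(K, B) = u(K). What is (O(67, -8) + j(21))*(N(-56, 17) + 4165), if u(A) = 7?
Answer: 11078900/377 + 7980*I/377 ≈ 29387.0 + 21.167*I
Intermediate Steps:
O(K, B) = 7
(O(67, -8) + j(21))*(N(-56, 17) + 4165) = (7 + 21/(-64 + 21²))*(√(-26 + 17) + 4165) = (7 + 21/(-64 + 441))*(√(-9) + 4165) = (7 + 21/377)*(3*I + 4165) = (7 + 21*(1/377))*(4165 + 3*I) = (7 + 21/377)*(4165 + 3*I) = 2660*(4165 + 3*I)/377 = 11078900/377 + 7980*I/377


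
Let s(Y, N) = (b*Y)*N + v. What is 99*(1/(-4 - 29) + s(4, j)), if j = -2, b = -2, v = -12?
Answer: 393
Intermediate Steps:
s(Y, N) = -12 - 2*N*Y (s(Y, N) = (-2*Y)*N - 12 = -2*N*Y - 12 = -12 - 2*N*Y)
99*(1/(-4 - 29) + s(4, j)) = 99*(1/(-4 - 29) + (-12 - 2*(-2)*4)) = 99*(1/(-33) + (-12 + 16)) = 99*(-1/33 + 4) = 99*(131/33) = 393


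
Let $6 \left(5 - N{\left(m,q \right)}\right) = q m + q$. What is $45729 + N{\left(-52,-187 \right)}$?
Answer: $\frac{88289}{2} \approx 44145.0$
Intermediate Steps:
$N{\left(m,q \right)} = 5 - \frac{q}{6} - \frac{m q}{6}$ ($N{\left(m,q \right)} = 5 - \frac{q m + q}{6} = 5 - \frac{m q + q}{6} = 5 - \frac{q + m q}{6} = 5 - \left(\frac{q}{6} + \frac{m q}{6}\right) = 5 - \frac{q}{6} - \frac{m q}{6}$)
$45729 + N{\left(-52,-187 \right)} = 45729 - \left(- \frac{217}{6} + \frac{4862}{3}\right) = 45729 + \left(5 + \frac{187}{6} - \frac{4862}{3}\right) = 45729 - \frac{3169}{2} = \frac{88289}{2}$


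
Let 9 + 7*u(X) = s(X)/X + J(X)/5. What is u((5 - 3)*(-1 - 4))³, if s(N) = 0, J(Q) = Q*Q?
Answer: 1331/343 ≈ 3.8805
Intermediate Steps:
J(Q) = Q²
u(X) = -9/7 + X²/35 (u(X) = -9/7 + (0/X + X²/5)/7 = -9/7 + (0 + X²*(⅕))/7 = -9/7 + (0 + X²/5)/7 = -9/7 + (X²/5)/7 = -9/7 + X²/35)
u((5 - 3)*(-1 - 4))³ = (-9/7 + ((5 - 3)*(-1 - 4))²/35)³ = (-9/7 + (2*(-5))²/35)³ = (-9/7 + (1/35)*(-10)²)³ = (-9/7 + (1/35)*100)³ = (-9/7 + 20/7)³ = (11/7)³ = 1331/343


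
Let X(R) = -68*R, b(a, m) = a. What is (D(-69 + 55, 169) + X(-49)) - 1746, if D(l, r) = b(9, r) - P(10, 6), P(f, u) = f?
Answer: 1585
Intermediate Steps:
D(l, r) = -1 (D(l, r) = 9 - 1*10 = 9 - 10 = -1)
(D(-69 + 55, 169) + X(-49)) - 1746 = (-1 - 68*(-49)) - 1746 = (-1 + 3332) - 1746 = 3331 - 1746 = 1585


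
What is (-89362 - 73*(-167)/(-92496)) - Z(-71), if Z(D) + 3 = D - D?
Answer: -8265362255/92496 ≈ -89359.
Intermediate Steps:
Z(D) = -3 (Z(D) = -3 + (D - D) = -3 + 0 = -3)
(-89362 - 73*(-167)/(-92496)) - Z(-71) = (-89362 - 73*(-167)/(-92496)) - 1*(-3) = (-89362 - (-12191)*(-1)/92496) + 3 = (-89362 - 1*12191/92496) + 3 = (-89362 - 12191/92496) + 3 = -8265639743/92496 + 3 = -8265362255/92496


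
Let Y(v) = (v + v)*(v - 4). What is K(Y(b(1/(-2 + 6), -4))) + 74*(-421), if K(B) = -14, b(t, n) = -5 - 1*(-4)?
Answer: -31168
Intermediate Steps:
b(t, n) = -1 (b(t, n) = -5 + 4 = -1)
Y(v) = 2*v*(-4 + v) (Y(v) = (2*v)*(-4 + v) = 2*v*(-4 + v))
K(Y(b(1/(-2 + 6), -4))) + 74*(-421) = -14 + 74*(-421) = -14 - 31154 = -31168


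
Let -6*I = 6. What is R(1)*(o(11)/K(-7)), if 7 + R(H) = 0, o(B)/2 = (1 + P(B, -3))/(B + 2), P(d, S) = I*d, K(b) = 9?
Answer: 140/117 ≈ 1.1966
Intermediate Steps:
I = -1 (I = -⅙*6 = -1)
P(d, S) = -d
o(B) = 2*(1 - B)/(2 + B) (o(B) = 2*((1 - B)/(B + 2)) = 2*((1 - B)/(2 + B)) = 2*(1 - B)/(2 + B))
R(H) = -7 (R(H) = -7 + 0 = -7)
R(1)*(o(11)/K(-7)) = -7*2*(1 - 1*11)/(2 + 11)/9 = -7*2*(1 - 11)/13/9 = -7*2*(1/13)*(-10)/9 = -(-140)/(13*9) = -7*(-20/117) = 140/117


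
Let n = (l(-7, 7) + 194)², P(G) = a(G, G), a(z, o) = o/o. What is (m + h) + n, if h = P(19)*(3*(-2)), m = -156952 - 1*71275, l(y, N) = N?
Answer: -187832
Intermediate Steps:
a(z, o) = 1
P(G) = 1
m = -228227 (m = -156952 - 71275 = -228227)
h = -6 (h = 1*(3*(-2)) = 1*(-6) = -6)
n = 40401 (n = (7 + 194)² = 201² = 40401)
(m + h) + n = (-228227 - 6) + 40401 = -228233 + 40401 = -187832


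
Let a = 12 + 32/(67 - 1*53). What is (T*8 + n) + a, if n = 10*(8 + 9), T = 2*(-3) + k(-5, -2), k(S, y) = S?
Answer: 674/7 ≈ 96.286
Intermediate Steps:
T = -11 (T = 2*(-3) - 5 = -6 - 5 = -11)
a = 100/7 (a = 12 + 32/(67 - 53) = 12 + 32/14 = 12 + 32*(1/14) = 12 + 16/7 = 100/7 ≈ 14.286)
n = 170 (n = 10*17 = 170)
(T*8 + n) + a = (-11*8 + 170) + 100/7 = (-88 + 170) + 100/7 = 82 + 100/7 = 674/7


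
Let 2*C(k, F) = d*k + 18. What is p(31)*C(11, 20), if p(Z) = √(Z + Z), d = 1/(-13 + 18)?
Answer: 101*√62/10 ≈ 79.527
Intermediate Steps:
d = ⅕ (d = 1/5 = ⅕ ≈ 0.20000)
p(Z) = √2*√Z (p(Z) = √(2*Z) = √2*√Z)
C(k, F) = 9 + k/10 (C(k, F) = (k/5 + 18)/2 = (18 + k/5)/2 = 9 + k/10)
p(31)*C(11, 20) = (√2*√31)*(9 + (⅒)*11) = √62*(9 + 11/10) = √62*(101/10) = 101*√62/10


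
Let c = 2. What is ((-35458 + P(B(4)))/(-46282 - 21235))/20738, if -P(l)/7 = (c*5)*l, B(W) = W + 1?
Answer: 17904/700083773 ≈ 2.5574e-5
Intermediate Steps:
B(W) = 1 + W
P(l) = -70*l (P(l) = -7*2*5*l = -70*l)
((-35458 + P(B(4)))/(-46282 - 21235))/20738 = ((-35458 - 70*(1 + 4))/(-46282 - 21235))/20738 = ((-35458 - 70*5)/(-67517))*(1/20738) = ((-35458 - 350)*(-1/67517))*(1/20738) = -35808*(-1/67517)*(1/20738) = (35808/67517)*(1/20738) = 17904/700083773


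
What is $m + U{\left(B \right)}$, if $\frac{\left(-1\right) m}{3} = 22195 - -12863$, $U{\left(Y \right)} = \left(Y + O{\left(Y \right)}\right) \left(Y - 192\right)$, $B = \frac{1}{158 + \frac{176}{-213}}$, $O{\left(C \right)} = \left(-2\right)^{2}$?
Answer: $- \frac{118738642815591}{1120776484} \approx -1.0594 \cdot 10^{5}$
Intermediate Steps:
$O{\left(C \right)} = 4$
$B = \frac{213}{33478}$ ($B = \frac{1}{158 + 176 \left(- \frac{1}{213}\right)} = \frac{1}{158 - \frac{176}{213}} = \frac{1}{\frac{33478}{213}} = \frac{213}{33478} \approx 0.0063624$)
$U{\left(Y \right)} = \left(-192 + Y\right) \left(4 + Y\right)$ ($U{\left(Y \right)} = \left(Y + 4\right) \left(Y - 192\right) = \left(4 + Y\right) \left(-192 + Y\right) = \left(-192 + Y\right) \left(4 + Y\right)$)
$m = -105174$ ($m = - 3 \left(22195 - -12863\right) = - 3 \left(22195 + 12863\right) = \left(-3\right) 35058 = -105174$)
$m + U{\left(B \right)} = -105174 - \left(\frac{12875574}{16739} - \frac{45369}{1120776484}\right) = -105174 - \frac{862096887375}{1120776484} = - \frac{118738642815591}{1120776484}$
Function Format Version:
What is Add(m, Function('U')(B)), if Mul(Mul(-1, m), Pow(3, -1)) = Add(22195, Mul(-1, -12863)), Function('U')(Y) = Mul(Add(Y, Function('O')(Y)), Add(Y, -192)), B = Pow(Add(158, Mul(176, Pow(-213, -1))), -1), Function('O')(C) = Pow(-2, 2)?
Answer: Rational(-118738642815591, 1120776484) ≈ -1.0594e+5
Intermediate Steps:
Function('O')(C) = 4
B = Rational(213, 33478) (B = Pow(Add(158, Mul(176, Rational(-1, 213))), -1) = Pow(Add(158, Rational(-176, 213)), -1) = Pow(Rational(33478, 213), -1) = Rational(213, 33478) ≈ 0.0063624)
Function('U')(Y) = Mul(Add(-192, Y), Add(4, Y)) (Function('U')(Y) = Mul(Add(Y, 4), Add(Y, -192)) = Mul(Add(4, Y), Add(-192, Y)) = Mul(Add(-192, Y), Add(4, Y)))
m = -105174 (m = Mul(-3, Add(22195, Mul(-1, -12863))) = Mul(-3, Add(22195, 12863)) = Mul(-3, 35058) = -105174)
Add(m, Function('U')(B)) = Add(-105174, Add(-768, Pow(Rational(213, 33478), 2), Mul(-188, Rational(213, 33478)))) = Add(-105174, Add(-768, Rational(45369, 1120776484), Rational(-20022, 16739))) = Add(-105174, Rational(-862096887375, 1120776484)) = Rational(-118738642815591, 1120776484)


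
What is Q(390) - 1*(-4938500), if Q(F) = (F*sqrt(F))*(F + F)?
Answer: 4938500 + 304200*sqrt(390) ≈ 1.0946e+7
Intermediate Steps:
Q(F) = 2*F**(5/2) (Q(F) = F**(3/2)*(2*F) = 2*F**(5/2))
Q(390) - 1*(-4938500) = 2*390**(5/2) - 1*(-4938500) = 2*(152100*sqrt(390)) + 4938500 = 304200*sqrt(390) + 4938500 = 4938500 + 304200*sqrt(390)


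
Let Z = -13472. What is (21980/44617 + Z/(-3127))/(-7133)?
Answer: -669811684/995177321747 ≈ -0.00067306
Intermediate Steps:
(21980/44617 + Z/(-3127))/(-7133) = (21980/44617 - 13472/(-3127))/(-7133) = (21980*(1/44617) - 13472*(-1/3127))*(-1/7133) = (21980/44617 + 13472/3127)*(-1/7133) = (669811684/139517359)*(-1/7133) = -669811684/995177321747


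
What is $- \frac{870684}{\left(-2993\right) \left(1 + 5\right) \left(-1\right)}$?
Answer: $- \frac{145114}{2993} \approx -48.484$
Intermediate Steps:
$- \frac{870684}{\left(-2993\right) \left(1 + 5\right) \left(-1\right)} = - \frac{870684}{\left(-2993\right) 6 \left(-1\right)} = - \frac{870684}{\left(-2993\right) \left(-6\right)} = - \frac{870684}{17958} = \left(-870684\right) \frac{1}{17958} = - \frac{145114}{2993}$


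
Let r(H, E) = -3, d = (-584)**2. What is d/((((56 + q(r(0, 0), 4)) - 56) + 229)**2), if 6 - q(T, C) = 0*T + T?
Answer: 85264/14161 ≈ 6.0210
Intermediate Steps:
d = 341056
q(T, C) = 6 - T (q(T, C) = 6 - (0*T + T) = 6 - (0 + T) = 6 - T)
d/((((56 + q(r(0, 0), 4)) - 56) + 229)**2) = 341056/((((56 + (6 - 1*(-3))) - 56) + 229)**2) = 341056/((((56 + (6 + 3)) - 56) + 229)**2) = 341056/((((56 + 9) - 56) + 229)**2) = 341056/(((65 - 56) + 229)**2) = 341056/((9 + 229)**2) = 341056/(238**2) = 341056/56644 = 341056*(1/56644) = 85264/14161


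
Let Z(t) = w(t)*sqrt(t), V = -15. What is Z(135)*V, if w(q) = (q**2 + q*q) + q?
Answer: -1646325*sqrt(15) ≈ -6.3762e+6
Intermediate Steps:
w(q) = q + 2*q**2 (w(q) = (q**2 + q**2) + q = 2*q**2 + q = q + 2*q**2)
Z(t) = t**(3/2)*(1 + 2*t) (Z(t) = (t*(1 + 2*t))*sqrt(t) = t**(3/2)*(1 + 2*t))
Z(135)*V = (135**(3/2)*(1 + 2*135))*(-15) = ((405*sqrt(15))*(1 + 270))*(-15) = ((405*sqrt(15))*271)*(-15) = (109755*sqrt(15))*(-15) = -1646325*sqrt(15)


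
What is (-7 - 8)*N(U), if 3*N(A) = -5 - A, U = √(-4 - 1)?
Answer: 25 + 5*I*√5 ≈ 25.0 + 11.18*I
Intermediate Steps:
U = I*√5 (U = √(-5) = I*√5 ≈ 2.2361*I)
N(A) = -5/3 - A/3 (N(A) = (-5 - A)/3 = -5/3 - A/3)
(-7 - 8)*N(U) = (-7 - 8)*(-5/3 - I*√5/3) = -15*(-5/3 - I*√5/3) = 25 + 5*I*√5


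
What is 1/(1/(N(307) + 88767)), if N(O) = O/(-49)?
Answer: 4349276/49 ≈ 88761.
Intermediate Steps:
N(O) = -O/49 (N(O) = O*(-1/49) = -O/49)
1/(1/(N(307) + 88767)) = 1/(1/(-1/49*307 + 88767)) = 1/(1/(-307/49 + 88767)) = 1/(1/(4349276/49)) = 1/(49/4349276) = 4349276/49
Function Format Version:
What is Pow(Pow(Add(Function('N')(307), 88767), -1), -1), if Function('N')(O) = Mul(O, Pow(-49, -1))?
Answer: Rational(4349276, 49) ≈ 88761.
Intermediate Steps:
Function('N')(O) = Mul(Rational(-1, 49), O) (Function('N')(O) = Mul(O, Rational(-1, 49)) = Mul(Rational(-1, 49), O))
Pow(Pow(Add(Function('N')(307), 88767), -1), -1) = Pow(Pow(Add(Mul(Rational(-1, 49), 307), 88767), -1), -1) = Pow(Pow(Add(Rational(-307, 49), 88767), -1), -1) = Pow(Pow(Rational(4349276, 49), -1), -1) = Pow(Rational(49, 4349276), -1) = Rational(4349276, 49)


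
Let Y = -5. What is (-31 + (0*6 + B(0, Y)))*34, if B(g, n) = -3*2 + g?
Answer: -1258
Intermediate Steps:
B(g, n) = -6 + g
(-31 + (0*6 + B(0, Y)))*34 = (-31 + (0*6 + (-6 + 0)))*34 = (-31 + (0 - 6))*34 = (-31 - 6)*34 = -37*34 = -1258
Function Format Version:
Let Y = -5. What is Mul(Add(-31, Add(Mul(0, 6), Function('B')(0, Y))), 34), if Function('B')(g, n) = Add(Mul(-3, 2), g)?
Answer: -1258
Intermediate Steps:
Function('B')(g, n) = Add(-6, g)
Mul(Add(-31, Add(Mul(0, 6), Function('B')(0, Y))), 34) = Mul(Add(-31, Add(Mul(0, 6), Add(-6, 0))), 34) = Mul(Add(-31, Add(0, -6)), 34) = Mul(Add(-31, -6), 34) = Mul(-37, 34) = -1258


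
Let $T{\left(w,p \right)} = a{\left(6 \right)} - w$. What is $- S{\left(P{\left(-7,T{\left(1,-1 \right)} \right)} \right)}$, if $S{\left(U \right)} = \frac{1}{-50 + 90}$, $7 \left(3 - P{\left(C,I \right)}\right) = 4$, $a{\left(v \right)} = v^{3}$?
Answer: $- \frac{1}{40} \approx -0.025$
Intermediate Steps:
$T{\left(w,p \right)} = 216 - w$ ($T{\left(w,p \right)} = 6^{3} - w = 216 - w$)
$P{\left(C,I \right)} = \frac{17}{7}$ ($P{\left(C,I \right)} = 3 - \frac{4}{7} = \frac{17}{7}$)
$S{\left(U \right)} = \frac{1}{40}$
$- S{\left(P{\left(-7,T{\left(1,-1 \right)} \right)} \right)} = \left(-1\right) \frac{1}{40} = - \frac{1}{40}$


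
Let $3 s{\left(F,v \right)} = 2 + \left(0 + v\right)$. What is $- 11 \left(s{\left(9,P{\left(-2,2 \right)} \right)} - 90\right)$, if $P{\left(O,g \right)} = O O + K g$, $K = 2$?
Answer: $\frac{2860}{3} \approx 953.33$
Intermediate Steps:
$P{\left(O,g \right)} = O^{2} + 2 g$ ($P{\left(O,g \right)} = O O + 2 g = O^{2} + 2 g$)
$s{\left(F,v \right)} = \frac{2}{3} + \frac{v}{3}$ ($s{\left(F,v \right)} = \frac{2 + \left(0 + v\right)}{3} = \frac{2 + v}{3} = \frac{2}{3} + \frac{v}{3}$)
$- 11 \left(s{\left(9,P{\left(-2,2 \right)} \right)} - 90\right) = - 11 \left(\left(\frac{2}{3} + \frac{\left(-2\right)^{2} + 2 \cdot 2}{3}\right) - 90\right) = - 11 \left(\left(\frac{2}{3} + \frac{4 + 4}{3}\right) - 90\right) = - 11 \left(\left(\frac{2}{3} + \frac{1}{3} \cdot 8\right) - 90\right) = - 11 \left(\left(\frac{2}{3} + \frac{8}{3}\right) - 90\right) = - 11 \left(\frac{10}{3} - 90\right) = \left(-11\right) \left(- \frac{260}{3}\right) = \frac{2860}{3}$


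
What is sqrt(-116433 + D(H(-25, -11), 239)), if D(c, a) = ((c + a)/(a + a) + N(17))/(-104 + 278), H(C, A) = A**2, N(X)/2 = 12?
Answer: I*sqrt(6650761267)/239 ≈ 341.22*I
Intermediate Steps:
N(X) = 24 (N(X) = 2*12 = 24)
D(c, a) = 4/29 + (a + c)/(348*a) (D(c, a) = ((c + a)/(a + a) + 24)/(-104 + 278) = ((a + c)/((2*a)) + 24)/174 = ((a + c)*(1/(2*a)) + 24)*(1/174) = ((a + c)/(2*a) + 24)*(1/174) = (24 + (a + c)/(2*a))*(1/174) = 4/29 + (a + c)/(348*a))
sqrt(-116433 + D(H(-25, -11), 239)) = sqrt(-116433 + (1/348)*((-11)**2 + 49*239)/239) = sqrt(-116433 + (1/348)*(1/239)*(121 + 11711)) = sqrt(-116433 + (1/348)*(1/239)*11832) = sqrt(-116433 + 34/239) = sqrt(-27827453/239) = I*sqrt(6650761267)/239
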